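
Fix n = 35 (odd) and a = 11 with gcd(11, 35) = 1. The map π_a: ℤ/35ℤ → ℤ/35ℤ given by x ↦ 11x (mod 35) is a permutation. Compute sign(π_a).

+1

Trace 16: π^k(16) = [16, 1, 11] for k=0..2.
The orbit structure of x ↦ 11x mod 35: 15 orbits of sizes [3, 3, 3, 3, 3, 3, 3, 3, 3, 3, 1, 1, 1, 1, 1].
n − c = 35 − 15 = 20; sign = (−1)^20 = +1.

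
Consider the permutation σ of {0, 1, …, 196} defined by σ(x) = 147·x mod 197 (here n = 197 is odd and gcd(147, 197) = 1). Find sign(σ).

Orbit of 110 under x↦147x: [110, 16, 185, 9, 141, 42, 67]… (length divides ord_197(147)).
Cycle type of π: 196 + 1; total 2 cycles.
sign(π) = (−1)^{n − #cycles} = (−1)^{197−2} = (−1)^195 = -1.

-1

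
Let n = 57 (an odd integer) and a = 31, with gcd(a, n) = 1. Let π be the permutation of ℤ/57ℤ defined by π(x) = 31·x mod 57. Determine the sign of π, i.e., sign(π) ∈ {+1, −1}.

Trace 7: π^k(7) = [7, 46, 1, 31, 49, 37] for k=0..5.
Decompose π into cycles: lengths [6, 6, 6, 6, 6, 6, 6, 6, 6, 1, 1, 1] (12 cycles, including the fixed point 0).
Σ(ℓ_i−1) = 57−12 = 45; sign = (−1)^45 = -1.

-1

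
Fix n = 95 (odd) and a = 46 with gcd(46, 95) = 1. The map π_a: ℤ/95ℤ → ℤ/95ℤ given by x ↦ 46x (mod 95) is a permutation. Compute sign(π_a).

Orbit of 56 under x↦46x: [56, 11, 31, 1, 46, 26]… (length divides ord_95(46)).
Cycle lengths of π_46 on ℤ/95ℤ: [6, 6, 6, 6, 6, 6, 6, 6, 6, 6, 6, 6, 6, 6, 6, 1, 1, 1, 1, 1]; 20 cycles in total.
95 − 20 = 75 transpositions; sign(π) = (−1)^75 = -1.
Via Zolotarev, sign(π_{46}) = (46|95) = -1.

-1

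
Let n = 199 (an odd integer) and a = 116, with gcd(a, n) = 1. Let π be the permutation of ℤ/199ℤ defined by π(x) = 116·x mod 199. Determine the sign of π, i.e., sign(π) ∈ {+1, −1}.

Start at x=121: 121 → 106 → 157 → 103 → 8 → 132 → 188 → … (one orbit).
Cycle lengths of π_116 on ℤ/199ℤ: [33, 33, 33, 33, 33, 33, 1]; 7 cycles in total.
Σ(ℓ_i−1) = 199−7 = 192; sign = (−1)^192 = +1.
(116|199)_J = +1 (Zolotarev's lemma cross-check).

+1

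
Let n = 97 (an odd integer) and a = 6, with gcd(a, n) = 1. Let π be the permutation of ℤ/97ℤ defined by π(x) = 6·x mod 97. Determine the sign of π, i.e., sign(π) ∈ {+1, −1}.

+1

Orbit of 96 under x↦6x: [96, 91, 61, 75, 62, 81, 1]… (length divides ord_97(6)).
Cycle lengths of π_6 on ℤ/97ℤ: [12, 12, 12, 12, 12, 12, 12, 12, 1]; 9 cycles in total.
sign(π) = (−1)^{n − #cycles} = (−1)^{97−9} = (−1)^88 = +1.
Zolotarev: (6|97) = +1, matching the cycle-count sign.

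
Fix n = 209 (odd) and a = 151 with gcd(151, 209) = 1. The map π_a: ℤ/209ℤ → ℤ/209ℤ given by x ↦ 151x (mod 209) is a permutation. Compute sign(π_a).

+1

Trace 208: π^k(208) = [208, 58, 189, 115, 18, 1, 151] for k=0..6.
Cycle lengths of π_151 on ℤ/209ℤ: [10, 10, 10, 10, 10, 10, 10, 10, 10, 10, 10, 10, 10, 10, 10, 10, 10, 10, 10, 2, 2, 2, 2, 2, 2, 2, 2, 2, 1]; 29 cycles in total.
209 − 29 = 180 transpositions; sign(π) = (−1)^180 = +1.
Check: (151/209) = +1 by Zolotarev.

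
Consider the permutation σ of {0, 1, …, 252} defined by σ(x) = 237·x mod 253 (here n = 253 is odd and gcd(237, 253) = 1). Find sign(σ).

+1

Trace 57: π^k(57) = [57, 100, 171, 47, 7, 141, 21] for k=0..6.
5 cycles of lengths [110, 110, 22, 10, 1].
With 5 cycles on 253 points, sign = (−1)^{253−5} = +1.
Check: (237/253) = +1 by Zolotarev.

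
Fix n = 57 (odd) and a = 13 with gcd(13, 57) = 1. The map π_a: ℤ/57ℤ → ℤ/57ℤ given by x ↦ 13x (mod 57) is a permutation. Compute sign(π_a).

-1

Trace 40: π^k(40) = [40, 7, 34, 43, 46, 28, 22] for k=0..6.
6 cycles of lengths [18, 18, 18, 1, 1, 1].
sign(π) = (−1)^{n − #cycles} = (−1)^{57−6} = (−1)^51 = -1.
The Jacobi symbol (13|57) = -1 (Zolotarev) agrees.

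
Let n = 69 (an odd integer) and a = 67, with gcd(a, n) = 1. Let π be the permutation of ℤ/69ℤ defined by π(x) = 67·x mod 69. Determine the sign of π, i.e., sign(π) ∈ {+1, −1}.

-1

Start at x=22: 22 → 25 → 19 → 31 → 7 → 55 → 28 → … (one orbit).
Cycle type of π: 22×3 + 1×3; total 6 cycles.
n − c = 69 − 6 = 63; sign = (−1)^63 = -1.
Check: (67/69) = -1 by Zolotarev.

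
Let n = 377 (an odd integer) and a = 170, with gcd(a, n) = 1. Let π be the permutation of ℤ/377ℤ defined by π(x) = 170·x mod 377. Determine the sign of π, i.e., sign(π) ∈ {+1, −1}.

Orbit of 170 under x↦170x: [170, 248, 313, 53, 339, 326, 1]… (length divides ord_377(170)).
Decompose π into cycles: lengths [7, 7, 7, 7, 7, 7, 7, 7, 7, 7, 7, 7, 7, 7, 7, 7, 7, 7, 7, 7, 7, 7, 7, 7, 7, 7, 7, 7, 7, 7, 7, 7, 7, 7, 7, 7, 7, 7, 7, 7, 7, 7, 7, 7, 7, 7, 7, 7, 7, 7, 7, 7, 1, 1, 1, 1, 1, 1, 1, 1, 1, 1, 1, 1, 1] (65 cycles, including the fixed point 0).
n − c = 377 − 65 = 312; sign = (−1)^312 = +1.
(170|377)_J = +1 (Zolotarev's lemma cross-check).

+1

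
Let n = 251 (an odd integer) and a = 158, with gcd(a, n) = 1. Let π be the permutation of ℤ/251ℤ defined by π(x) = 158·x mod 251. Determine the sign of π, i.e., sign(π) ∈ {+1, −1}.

-1

Trace 47: π^k(47) = [47, 147, 134, 88, 99, 80, 90] for k=0..6.
2 cycles of lengths [250, 1].
2 cycles on 251: each ℓ→(−1)^(ℓ−1), product (−1)^249 = -1.
Via Zolotarev, sign(π_{158}) = (158|251) = -1.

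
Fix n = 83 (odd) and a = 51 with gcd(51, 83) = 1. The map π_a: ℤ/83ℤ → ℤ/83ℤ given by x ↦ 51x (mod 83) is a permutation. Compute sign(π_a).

Orbit of 41 under x↦51x: [41, 16, 69, 33, 23, 11, 63]… (length divides ord_83(51)).
Cycle lengths of π_51 on ℤ/83ℤ: [41, 41, 1]; 3 cycles in total.
With 3 cycles on 83 points, sign = (−1)^{83−3} = +1.
Via Zolotarev, sign(π_{51}) = (51|83) = +1.

+1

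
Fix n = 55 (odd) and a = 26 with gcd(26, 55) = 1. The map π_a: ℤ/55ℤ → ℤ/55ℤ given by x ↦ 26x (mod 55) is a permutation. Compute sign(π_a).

+1

Start at x=31: 31 → 36 → 1 → 26 → 16 → 31 (one orbit).
Decompose π into cycles: lengths [5, 5, 5, 5, 5, 5, 5, 5, 5, 5, 1, 1, 1, 1, 1] (15 cycles, including the fixed point 0).
n − c = 55 − 15 = 40; sign = (−1)^40 = +1.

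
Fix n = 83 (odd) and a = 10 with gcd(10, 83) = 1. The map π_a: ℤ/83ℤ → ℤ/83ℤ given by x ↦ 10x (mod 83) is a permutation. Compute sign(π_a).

+1

Start at x=4: 4 → 40 → 68 → 16 → 77 → 23 → 64 → … (one orbit).
Decompose π into cycles: lengths [41, 41, 1] (3 cycles, including the fixed point 0).
sign(π) = (−1)^{n − #cycles} = (−1)^{83−3} = (−1)^80 = +1.
Via Zolotarev, sign(π_{10}) = (10|83) = +1.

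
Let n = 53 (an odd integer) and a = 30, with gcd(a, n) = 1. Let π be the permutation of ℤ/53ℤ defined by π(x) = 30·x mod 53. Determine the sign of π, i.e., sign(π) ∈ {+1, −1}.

-1

Start at x=1: 1 → 30 → 52 → 23 → 1 (one orbit).
14 cycles of lengths [4, 4, 4, 4, 4, 4, 4, 4, 4, 4, 4, 4, 4, 1].
n − c = 53 − 14 = 39; sign = (−1)^39 = -1.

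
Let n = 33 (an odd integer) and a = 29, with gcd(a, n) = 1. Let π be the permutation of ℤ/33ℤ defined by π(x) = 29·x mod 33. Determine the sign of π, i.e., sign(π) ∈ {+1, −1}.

Trace 2: π^k(2) = [2, 25, 32, 4, 17, 31, 8] for k=0..6.
5 cycles of lengths [10, 10, 10, 2, 1].
Σ(ℓ_i−1) = 33−5 = 28; sign = (−1)^28 = +1.

+1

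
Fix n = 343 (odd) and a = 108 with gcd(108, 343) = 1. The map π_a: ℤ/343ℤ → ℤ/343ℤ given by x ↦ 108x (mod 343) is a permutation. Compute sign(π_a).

Start at x=90: 90 → 116 → 180 → 232 → 17 → 121 → 34 → … (one orbit).
π_108 has 4 disjoint cycles with lengths [294, 42, 6, 1] on {0,…,342}.
sign(π) = (−1)^{n − #cycles} = (−1)^{343−4} = (−1)^339 = -1.

-1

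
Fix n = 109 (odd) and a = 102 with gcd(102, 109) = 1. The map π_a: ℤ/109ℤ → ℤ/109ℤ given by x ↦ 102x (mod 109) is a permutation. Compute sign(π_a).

+1

Start at x=7: 7 → 60 → 16 → 106 → 21 → 71 → 48 → … (one orbit).
Decompose π into cycles: lengths [54, 54, 1] (3 cycles, including the fixed point 0).
n − c = 109 − 3 = 106; sign = (−1)^106 = +1.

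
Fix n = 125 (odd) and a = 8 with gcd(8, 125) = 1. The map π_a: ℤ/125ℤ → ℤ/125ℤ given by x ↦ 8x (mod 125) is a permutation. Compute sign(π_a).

-1

Trace 8: π^k(8) = [8, 64, 12, 96, 18, 19, 27] for k=0..6.
4 cycles of lengths [100, 20, 4, 1].
4 cycles on 125: each ℓ→(−1)^(ℓ−1), product (−1)^121 = -1.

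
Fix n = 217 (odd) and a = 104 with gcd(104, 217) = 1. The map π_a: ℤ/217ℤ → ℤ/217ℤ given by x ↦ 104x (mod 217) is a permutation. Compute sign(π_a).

Trace 27: π^k(27) = [27, 204, 167, 8, 181, 162, 139] for k=0..6.
11 cycles of lengths [30, 30, 30, 30, 30, 30, 30, 2, 2, 2, 1].
217 − 11 = 206 transpositions; sign(π) = (−1)^206 = +1.
(104|217)_J = +1 (Zolotarev's lemma cross-check).

+1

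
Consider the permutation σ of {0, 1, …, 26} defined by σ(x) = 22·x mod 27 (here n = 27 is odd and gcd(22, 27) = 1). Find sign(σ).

Start at x=25: 25 → 10 → 4 → 7 → 19 → 13 → 16 → … (one orbit).
Decompose π into cycles: lengths [9, 9, 3, 3, 1, 1, 1] (7 cycles, including the fixed point 0).
With 7 cycles on 27 points, sign = (−1)^{27−7} = +1.

+1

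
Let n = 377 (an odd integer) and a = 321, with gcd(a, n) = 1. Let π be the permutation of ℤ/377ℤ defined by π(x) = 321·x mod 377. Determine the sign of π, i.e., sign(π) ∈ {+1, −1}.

-1

Orbit of 256 under x↦321x: [256, 367, 183, 308, 94, 14, 347]… (length divides ord_377(321)).
Cycle type of π: 84×4 + 28 + 3×4 + 1; total 10 cycles.
377 − 10 = 367 transpositions; sign(π) = (−1)^367 = -1.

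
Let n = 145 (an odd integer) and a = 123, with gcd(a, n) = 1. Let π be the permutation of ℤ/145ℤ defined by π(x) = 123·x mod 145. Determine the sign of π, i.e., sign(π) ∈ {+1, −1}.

Orbit of 49 under x↦123x: [49, 82, 81, 103, 54, 117, 36]… (length divides ord_145(123)).
The orbit structure of x ↦ 123x mod 145: 10 orbits of sizes [28, 28, 28, 28, 7, 7, 7, 7, 4, 1].
10 cycles on 145: each ℓ→(−1)^(ℓ−1), product (−1)^135 = -1.

-1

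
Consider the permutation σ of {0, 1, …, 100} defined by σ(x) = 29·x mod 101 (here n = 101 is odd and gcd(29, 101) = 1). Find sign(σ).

-1

Orbit of 6 under x↦29x: [6, 73, 97, 86, 70, 10, 88]… (length divides ord_101(29)).
Decompose π into cycles: lengths [100, 1] (2 cycles, including the fixed point 0).
Σ(ℓ_i−1) = 101−2 = 99; sign = (−1)^99 = -1.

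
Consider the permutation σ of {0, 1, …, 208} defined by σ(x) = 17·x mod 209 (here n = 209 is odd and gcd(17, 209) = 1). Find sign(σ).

-1

Start at x=157: 157 → 161 → 20 → 131 → 137 → 30 → 92 → … (one orbit).
Decompose π into cycles: lengths [90, 90, 10, 9, 9, 1] (6 cycles, including the fixed point 0).
n − c = 209 − 6 = 203; sign = (−1)^203 = -1.
Via Zolotarev, sign(π_{17}) = (17|209) = -1.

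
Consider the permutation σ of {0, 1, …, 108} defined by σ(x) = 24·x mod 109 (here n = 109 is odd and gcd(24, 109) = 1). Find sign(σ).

-1

Start at x=20: 20 → 44 → 75 → 56 → 36 → 101 → 26 → … (one orbit).
The orbit structure of x ↦ 24x mod 109: 2 orbits of sizes [108, 1].
109 − 2 = 107 transpositions; sign(π) = (−1)^107 = -1.
(24|109)_J = -1 (Zolotarev's lemma cross-check).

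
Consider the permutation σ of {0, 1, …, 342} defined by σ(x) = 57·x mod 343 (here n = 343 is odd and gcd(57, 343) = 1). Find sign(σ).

Orbit of 260 under x↦57x: [260, 71, 274, 183, 141, 148, 204]… (length divides ord_343(57)).
Cycle type of π: 49×6 + 7×6 + 1×7; total 19 cycles.
With 19 cycles on 343 points, sign = (−1)^{343−19} = +1.
(57|343)_J = +1 (Zolotarev's lemma cross-check).

+1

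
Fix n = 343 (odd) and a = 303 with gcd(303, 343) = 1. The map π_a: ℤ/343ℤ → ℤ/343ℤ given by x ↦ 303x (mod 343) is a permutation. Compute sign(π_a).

+1

Trace 149: π^k(149) = [149, 214, 15, 86, 333, 57, 121] for k=0..6.
π_303 has 7 disjoint cycles with lengths [147, 147, 21, 21, 3, 3, 1] on {0,…,342}.
Σ(ℓ_i−1) = 343−7 = 336; sign = (−1)^336 = +1.
Zolotarev: (303|343) = +1, matching the cycle-count sign.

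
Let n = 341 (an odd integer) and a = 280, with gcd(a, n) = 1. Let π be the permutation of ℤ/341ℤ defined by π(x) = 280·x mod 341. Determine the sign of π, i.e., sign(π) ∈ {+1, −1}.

Orbit of 125 under x↦280x: [125, 218, 1, 280, 311]… (length divides ord_341(280)).
Cycle lengths of π_280 on ℤ/341ℤ: [5, 5, 5, 5, 5, 5, 5, 5, 5, 5, 5, 5, 5, 5, 5, 5, 5, 5, 5, 5, 5, 5, 5, 5, 5, 5, 5, 5, 5, 5, 5, 5, 5, 5, 5, 5, 5, 5, 5, 5, 5, 5, 5, 5, 5, 5, 5, 5, 5, 5, 5, 5, 5, 5, 5, 5, 5, 5, 5, 5, 5, 5, 1, 1, 1, 1, 1, 1, 1, 1, 1, 1, 1, 1, 1, 1, 1, 1, 1, 1, 1, 1, 1, 1, 1, 1, 1, 1, 1, 1, 1, 1, 1]; 93 cycles in total.
sign(π) = (−1)^{n − #cycles} = (−1)^{341−93} = (−1)^248 = +1.
Check: (280/341) = +1 by Zolotarev.

+1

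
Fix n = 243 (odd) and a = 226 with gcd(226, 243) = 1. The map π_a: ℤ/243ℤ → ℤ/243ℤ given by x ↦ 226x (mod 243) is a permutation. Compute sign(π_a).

Orbit of 64 under x↦226x: [64, 127, 28, 10, 73, 217, 199]… (length divides ord_243(226)).
π_226 has 27 disjoint cycles with lengths [27, 27, 27, 27, 27, 27, 9, 9, 9, 9, 9, 9, 3, 3, 3, 3, 3, 3, 1, 1, 1, 1, 1, 1, 1, 1, 1] on {0,…,242}.
27 cycles on 243: each ℓ→(−1)^(ℓ−1), product (−1)^216 = +1.

+1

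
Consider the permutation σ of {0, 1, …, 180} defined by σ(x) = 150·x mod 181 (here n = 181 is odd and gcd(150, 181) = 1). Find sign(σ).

Start at x=19: 19 → 135 → 159 → 139 → 35 → 1 → 150 → … (one orbit).
Cycle lengths of π_150 on ℤ/181ℤ: [20, 20, 20, 20, 20, 20, 20, 20, 20, 1]; 10 cycles in total.
n − c = 181 − 10 = 171; sign = (−1)^171 = -1.
(150|181)_J = -1 (Zolotarev's lemma cross-check).

-1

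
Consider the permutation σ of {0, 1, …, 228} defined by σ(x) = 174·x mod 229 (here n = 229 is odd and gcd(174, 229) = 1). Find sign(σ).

+1

Orbit of 125 under x↦174x: [125, 224, 46, 218, 147, 159, 186]… (length divides ord_229(174)).
π_174 has 3 disjoint cycles with lengths [114, 114, 1] on {0,…,228}.
sign(π) = (−1)^{n − #cycles} = (−1)^{229−3} = (−1)^226 = +1.
Check: (174/229) = +1 by Zolotarev.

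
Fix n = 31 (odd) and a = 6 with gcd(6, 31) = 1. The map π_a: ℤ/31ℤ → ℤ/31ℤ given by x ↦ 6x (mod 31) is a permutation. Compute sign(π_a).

-1

Trace 26: π^k(26) = [26, 1, 6, 5, 30, 25] for k=0..5.
Cycle lengths of π_6 on ℤ/31ℤ: [6, 6, 6, 6, 6, 1]; 6 cycles in total.
Σ(ℓ_i−1) = 31−6 = 25; sign = (−1)^25 = -1.
Via Zolotarev, sign(π_{6}) = (6|31) = -1.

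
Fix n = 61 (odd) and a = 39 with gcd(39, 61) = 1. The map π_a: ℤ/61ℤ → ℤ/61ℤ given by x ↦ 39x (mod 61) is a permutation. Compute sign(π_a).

+1

Start at x=48: 48 → 42 → 52 → 15 → 36 → 1 → 39 → … (one orbit).
3 cycles of lengths [30, 30, 1].
sign(π) = (−1)^{n − #cycles} = (−1)^{61−3} = (−1)^58 = +1.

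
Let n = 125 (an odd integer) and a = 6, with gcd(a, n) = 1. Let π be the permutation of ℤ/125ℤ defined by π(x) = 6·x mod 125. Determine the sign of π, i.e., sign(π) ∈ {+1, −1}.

Trace 1: π^k(1) = [1, 6, 36, 91, 46, 26, 31] for k=0..6.
The orbit structure of x ↦ 6x mod 125: 13 orbits of sizes [25, 25, 25, 25, 5, 5, 5, 5, 1, 1, 1, 1, 1].
13 cycles on 125: each ℓ→(−1)^(ℓ−1), product (−1)^112 = +1.
Check: (6/125) = +1 by Zolotarev.

+1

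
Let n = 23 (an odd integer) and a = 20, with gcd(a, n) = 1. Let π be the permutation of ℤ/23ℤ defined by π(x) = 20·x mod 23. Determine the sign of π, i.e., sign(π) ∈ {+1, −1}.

-1

Orbit of 8 under x↦20x: [8, 22, 3, 14, 4, 11, 13]… (length divides ord_23(20)).
2 cycles of lengths [22, 1].
With 2 cycles on 23 points, sign = (−1)^{23−2} = -1.
(20|23)_J = -1 (Zolotarev's lemma cross-check).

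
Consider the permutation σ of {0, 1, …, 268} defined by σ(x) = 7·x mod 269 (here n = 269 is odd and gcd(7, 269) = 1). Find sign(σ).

-1

Trace 94: π^k(94) = [94, 120, 33, 231, 3, 21, 147] for k=0..6.
π_7 has 2 disjoint cycles with lengths [268, 1] on {0,…,268}.
2 cycles on 269: each ℓ→(−1)^(ℓ−1), product (−1)^267 = -1.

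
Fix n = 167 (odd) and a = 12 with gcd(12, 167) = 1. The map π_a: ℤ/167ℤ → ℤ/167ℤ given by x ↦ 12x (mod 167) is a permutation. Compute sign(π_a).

Orbit of 100 under x↦12x: [100, 31, 38, 122, 128, 33, 62]… (length divides ord_167(12)).
Cycle type of π: 83×2 + 1; total 3 cycles.
Σ(ℓ_i−1) = 167−3 = 164; sign = (−1)^164 = +1.
(12|167)_J = +1 (Zolotarev's lemma cross-check).

+1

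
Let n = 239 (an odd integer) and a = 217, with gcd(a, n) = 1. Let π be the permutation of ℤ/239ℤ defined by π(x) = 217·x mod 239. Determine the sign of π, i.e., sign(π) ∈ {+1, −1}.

Start at x=163: 163 → 238 → 22 → 233 → 132 → 203 → 75 → … (one orbit).
π_217 has 8 disjoint cycles with lengths [34, 34, 34, 34, 34, 34, 34, 1] on {0,…,238}.
Σ(ℓ_i−1) = 239−8 = 231; sign = (−1)^231 = -1.

-1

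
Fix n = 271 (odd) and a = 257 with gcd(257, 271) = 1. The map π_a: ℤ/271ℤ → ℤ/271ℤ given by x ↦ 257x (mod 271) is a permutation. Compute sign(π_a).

Trace 140: π^k(140) = [140, 208, 69, 118, 245, 93, 53] for k=0..6.
The orbit structure of x ↦ 257x mod 271: 2 orbits of sizes [270, 1].
sign(π) = (−1)^{n − #cycles} = (−1)^{271−2} = (−1)^269 = -1.
Zolotarev: (257|271) = -1, matching the cycle-count sign.

-1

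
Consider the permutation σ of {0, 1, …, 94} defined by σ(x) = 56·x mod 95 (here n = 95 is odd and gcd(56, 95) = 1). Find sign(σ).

Trace 56: π^k(56) = [56, 1] for k=0..1.
Cycle lengths of π_56 on ℤ/95ℤ: [2, 2, 2, 2, 2, 2, 2, 2, 2, 2, 2, 2, 2, 2, 2, 2, 2, 2, 2, 2, 2, 2, 2, 2, 2, 2, 2, 2, 2, 2, 2, 2, 2, 2, 2, 2, 2, 2, 2, 2, 2, 2, 2, 2, 2, 1, 1, 1, 1, 1]; 50 cycles in total.
sign(π) = (−1)^{n − #cycles} = (−1)^{95−50} = (−1)^45 = -1.
(56|95)_J = -1 (Zolotarev's lemma cross-check).

-1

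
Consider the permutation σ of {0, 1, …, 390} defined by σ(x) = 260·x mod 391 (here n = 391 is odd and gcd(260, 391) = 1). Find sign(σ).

Trace 239: π^k(239) = [239, 362, 280, 74, 81, 337, 36] for k=0..6.
Cycle type of π: 176×2 + 22 + 16 + 1; total 5 cycles.
391 − 5 = 386 transpositions; sign(π) = (−1)^386 = +1.
(260|391)_J = +1 (Zolotarev's lemma cross-check).

+1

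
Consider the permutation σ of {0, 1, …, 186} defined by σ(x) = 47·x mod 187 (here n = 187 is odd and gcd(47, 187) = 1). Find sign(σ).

+1

Trace 152: π^k(152) = [152, 38, 103, 166, 135, 174, 137] for k=0..6.
The orbit structure of x ↦ 47x mod 187: 15 orbits of sizes [20, 20, 20, 20, 20, 20, 20, 20, 5, 5, 4, 4, 4, 4, 1].
n − c = 187 − 15 = 172; sign = (−1)^172 = +1.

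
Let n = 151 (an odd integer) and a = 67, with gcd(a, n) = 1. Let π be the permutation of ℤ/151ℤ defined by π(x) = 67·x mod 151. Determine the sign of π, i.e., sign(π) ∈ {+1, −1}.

Start at x=73: 73 → 59 → 27 → 148 → 101 → 123 → 87 → … (one orbit).
Decompose π into cycles: lengths [50, 50, 50, 1] (4 cycles, including the fixed point 0).
n − c = 151 − 4 = 147; sign = (−1)^147 = -1.
(67|151)_J = -1 (Zolotarev's lemma cross-check).

-1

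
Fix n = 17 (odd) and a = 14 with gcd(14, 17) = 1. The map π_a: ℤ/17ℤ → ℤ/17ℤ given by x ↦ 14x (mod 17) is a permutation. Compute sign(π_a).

Trace 7: π^k(7) = [7, 13, 12, 15, 6, 16, 3] for k=0..6.
Cycle type of π: 16 + 1; total 2 cycles.
Σ(ℓ_i−1) = 17−2 = 15; sign = (−1)^15 = -1.
(14|17)_J = -1 (Zolotarev's lemma cross-check).

-1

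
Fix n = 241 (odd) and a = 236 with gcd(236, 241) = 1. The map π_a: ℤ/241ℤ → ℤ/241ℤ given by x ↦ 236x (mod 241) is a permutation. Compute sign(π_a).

Orbit of 25 under x↦236x: [25, 116, 143, 8, 201, 200, 205]… (length divides ord_241(236)).
Cycle type of π: 40×6 + 1; total 7 cycles.
sign(π) = (−1)^{n − #cycles} = (−1)^{241−7} = (−1)^234 = +1.

+1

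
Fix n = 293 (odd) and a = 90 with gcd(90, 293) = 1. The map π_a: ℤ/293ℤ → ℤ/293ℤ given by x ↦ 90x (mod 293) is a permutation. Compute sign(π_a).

+1

Trace 54: π^k(54) = [54, 172, 244, 278, 115, 95, 53] for k=0..6.
The orbit structure of x ↦ 90x mod 293: 5 orbits of sizes [73, 73, 73, 73, 1].
sign(π) = (−1)^{n − #cycles} = (−1)^{293−5} = (−1)^288 = +1.
The Jacobi symbol (90|293) = +1 (Zolotarev) agrees.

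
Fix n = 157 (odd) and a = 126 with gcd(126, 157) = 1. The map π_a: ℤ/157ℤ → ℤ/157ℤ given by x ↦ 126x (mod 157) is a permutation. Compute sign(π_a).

Start at x=101: 101 → 9 → 35 → 14 → 37 → 109 → 75 → … (one orbit).
Cycle lengths of π_126 on ℤ/157ℤ: [39, 39, 39, 39, 1]; 5 cycles in total.
n − c = 157 − 5 = 152; sign = (−1)^152 = +1.

+1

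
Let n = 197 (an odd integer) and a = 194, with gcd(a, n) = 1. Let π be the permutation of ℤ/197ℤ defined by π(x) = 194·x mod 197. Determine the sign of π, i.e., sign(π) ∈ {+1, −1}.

Orbit of 107 under x↦194x: [107, 73, 175, 66, 196, 3, 188]… (length divides ord_197(194)).
The orbit structure of x ↦ 194x mod 197: 2 orbits of sizes [196, 1].
Σ(ℓ_i−1) = 197−2 = 195; sign = (−1)^195 = -1.
Via Zolotarev, sign(π_{194}) = (194|197) = -1.

-1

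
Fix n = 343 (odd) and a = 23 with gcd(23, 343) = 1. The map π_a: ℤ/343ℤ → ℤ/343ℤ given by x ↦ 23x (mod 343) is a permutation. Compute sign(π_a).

Orbit of 184 under x↦23x: [184, 116, 267, 310, 270, 36, 142]… (length divides ord_343(23)).
Cycle type of π: 147×2 + 21×2 + 3×2 + 1; total 7 cycles.
343 − 7 = 336 transpositions; sign(π) = (−1)^336 = +1.

+1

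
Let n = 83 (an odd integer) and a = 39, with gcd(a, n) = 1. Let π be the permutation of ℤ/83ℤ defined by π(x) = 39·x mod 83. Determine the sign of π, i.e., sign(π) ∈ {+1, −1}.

-1

Trace 53: π^k(53) = [53, 75, 20, 33, 42, 61, 55] for k=0..6.
The orbit structure of x ↦ 39x mod 83: 2 orbits of sizes [82, 1].
sign(π) = (−1)^{n − #cycles} = (−1)^{83−2} = (−1)^81 = -1.
Check: (39/83) = -1 by Zolotarev.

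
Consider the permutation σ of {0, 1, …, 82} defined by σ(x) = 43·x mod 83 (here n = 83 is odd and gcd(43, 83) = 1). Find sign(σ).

-1

Orbit of 33 under x↦43x: [33, 8, 12, 18, 27, 82, 40]… (length divides ord_83(43)).
The orbit structure of x ↦ 43x mod 83: 2 orbits of sizes [82, 1].
n − c = 83 − 2 = 81; sign = (−1)^81 = -1.
Zolotarev: (43|83) = -1, matching the cycle-count sign.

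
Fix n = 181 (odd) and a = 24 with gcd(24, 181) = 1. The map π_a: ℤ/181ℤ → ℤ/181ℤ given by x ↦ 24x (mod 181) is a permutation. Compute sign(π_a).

-1

Start at x=158: 158 → 172 → 146 → 65 → 112 → 154 → 76 → … (one orbit).
π_24 has 2 disjoint cycles with lengths [180, 1] on {0,…,180}.
sign(π) = (−1)^{n − #cycles} = (−1)^{181−2} = (−1)^179 = -1.
Check: (24/181) = -1 by Zolotarev.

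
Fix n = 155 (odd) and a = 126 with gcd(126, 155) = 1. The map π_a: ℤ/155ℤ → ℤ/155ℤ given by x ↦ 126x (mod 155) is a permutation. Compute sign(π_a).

Trace 101: π^k(101) = [101, 16, 1, 126, 66] for k=0..4.
35 cycles of lengths [5, 5, 5, 5, 5, 5, 5, 5, 5, 5, 5, 5, 5, 5, 5, 5, 5, 5, 5, 5, 5, 5, 5, 5, 5, 5, 5, 5, 5, 5, 1, 1, 1, 1, 1].
With 35 cycles on 155 points, sign = (−1)^{155−35} = +1.

+1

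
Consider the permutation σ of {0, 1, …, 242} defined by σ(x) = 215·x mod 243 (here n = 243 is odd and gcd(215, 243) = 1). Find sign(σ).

-1

Orbit of 55 under x↦215x: [55, 161, 109, 107, 163, 53, 217]… (length divides ord_243(215)).
Cycle lengths of π_215 on ℤ/243ℤ: [18, 18, 18, 18, 18, 18, 18, 18, 18, 6, 6, 6, 6, 6, 6, 6, 6, 6, 2, 2, 2, 2, 2, 2, 2, 2, 2, 2, 2, 2, 2, 1]; 32 cycles in total.
Σ(ℓ_i−1) = 243−32 = 211; sign = (−1)^211 = -1.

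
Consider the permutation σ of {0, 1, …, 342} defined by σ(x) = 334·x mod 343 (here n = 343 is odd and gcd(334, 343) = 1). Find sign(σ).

-1

Orbit of 26 under x↦334x: [26, 109, 48, 254, 115, 337, 54]… (length divides ord_343(334)).
Cycle type of π: 294 + 42 + 6 + 1; total 4 cycles.
sign(π) = (−1)^{n − #cycles} = (−1)^{343−4} = (−1)^339 = -1.
Check: (334/343) = -1 by Zolotarev.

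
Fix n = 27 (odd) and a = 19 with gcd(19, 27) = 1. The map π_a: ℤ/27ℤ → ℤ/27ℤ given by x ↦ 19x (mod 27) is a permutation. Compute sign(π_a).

+1

Start at x=1: 1 → 19 → 10 → 1 (one orbit).
15 cycles of lengths [3, 3, 3, 3, 3, 3, 1, 1, 1, 1, 1, 1, 1, 1, 1].
sign(π) = (−1)^{n − #cycles} = (−1)^{27−15} = (−1)^12 = +1.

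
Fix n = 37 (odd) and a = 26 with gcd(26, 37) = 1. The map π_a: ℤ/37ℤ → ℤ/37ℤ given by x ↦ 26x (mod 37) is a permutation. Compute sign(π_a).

+1

Start at x=1: 1 → 26 → 10 → 1 (one orbit).
13 cycles of lengths [3, 3, 3, 3, 3, 3, 3, 3, 3, 3, 3, 3, 1].
37 − 13 = 24 transpositions; sign(π) = (−1)^24 = +1.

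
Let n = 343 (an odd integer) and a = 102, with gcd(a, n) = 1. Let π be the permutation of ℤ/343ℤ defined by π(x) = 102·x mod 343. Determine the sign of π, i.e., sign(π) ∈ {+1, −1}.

+1

Orbit of 134 under x↦102x: [134, 291, 184, 246, 53, 261, 211]… (length divides ord_343(102)).
Decompose π into cycles: lengths [147, 147, 21, 21, 3, 3, 1] (7 cycles, including the fixed point 0).
sign(π) = (−1)^{n − #cycles} = (−1)^{343−7} = (−1)^336 = +1.
Via Zolotarev, sign(π_{102}) = (102|343) = +1.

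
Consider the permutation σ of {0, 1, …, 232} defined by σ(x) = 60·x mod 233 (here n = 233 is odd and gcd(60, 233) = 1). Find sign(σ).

Start at x=218: 218 → 32 → 56 → 98 → 55 → 38 → 183 → … (one orbit).
π_60 has 3 disjoint cycles with lengths [116, 116, 1] on {0,…,232}.
Σ(ℓ_i−1) = 233−3 = 230; sign = (−1)^230 = +1.
Via Zolotarev, sign(π_{60}) = (60|233) = +1.

+1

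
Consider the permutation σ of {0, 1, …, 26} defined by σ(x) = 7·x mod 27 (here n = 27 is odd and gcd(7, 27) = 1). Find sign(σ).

+1

Orbit of 10 under x↦7x: [10, 16, 4, 1, 7, 22, 19]… (length divides ord_27(7)).
Cycle type of π: 9×2 + 3×2 + 1×3; total 7 cycles.
Σ(ℓ_i−1) = 27−7 = 20; sign = (−1)^20 = +1.
Via Zolotarev, sign(π_{7}) = (7|27) = +1.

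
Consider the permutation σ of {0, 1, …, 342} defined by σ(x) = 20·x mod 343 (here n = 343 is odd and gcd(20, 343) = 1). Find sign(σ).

-1

Start at x=321: 321 → 246 → 118 → 302 → 209 → 64 → 251 → … (one orbit).
π_20 has 10 disjoint cycles with lengths [98, 98, 98, 14, 14, 14, 2, 2, 2, 1] on {0,…,342}.
Σ(ℓ_i−1) = 343−10 = 333; sign = (−1)^333 = -1.
(20|343)_J = -1 (Zolotarev's lemma cross-check).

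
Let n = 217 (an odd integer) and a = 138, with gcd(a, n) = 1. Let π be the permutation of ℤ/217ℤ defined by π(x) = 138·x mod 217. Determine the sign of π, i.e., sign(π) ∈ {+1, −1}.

-1

Trace 97: π^k(97) = [97, 149, 164, 64, 152, 144, 125] for k=0..6.
The orbit structure of x ↦ 138x mod 217: 10 orbits of sizes [30, 30, 30, 30, 30, 30, 15, 15, 6, 1].
n − c = 217 − 10 = 207; sign = (−1)^207 = -1.
Via Zolotarev, sign(π_{138}) = (138|217) = -1.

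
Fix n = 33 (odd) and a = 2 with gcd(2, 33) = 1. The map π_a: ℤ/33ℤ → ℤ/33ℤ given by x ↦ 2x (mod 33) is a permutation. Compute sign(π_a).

Start at x=25: 25 → 17 → 1 → 2 → 4 → 8 → 16 → … (one orbit).
5 cycles of lengths [10, 10, 10, 2, 1].
With 5 cycles on 33 points, sign = (−1)^{33−5} = +1.
The Jacobi symbol (2|33) = +1 (Zolotarev) agrees.

+1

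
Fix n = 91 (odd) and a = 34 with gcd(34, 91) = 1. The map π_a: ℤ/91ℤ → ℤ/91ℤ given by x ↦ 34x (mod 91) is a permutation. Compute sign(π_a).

Orbit of 64 under x↦34x: [64, 83, 1, 34]… (length divides ord_91(34)).
25 cycles of lengths [4, 4, 4, 4, 4, 4, 4, 4, 4, 4, 4, 4, 4, 4, 4, 4, 4, 4, 4, 4, 4, 2, 2, 2, 1].
sign(π) = (−1)^{n − #cycles} = (−1)^{91−25} = (−1)^66 = +1.
The Jacobi symbol (34|91) = +1 (Zolotarev) agrees.

+1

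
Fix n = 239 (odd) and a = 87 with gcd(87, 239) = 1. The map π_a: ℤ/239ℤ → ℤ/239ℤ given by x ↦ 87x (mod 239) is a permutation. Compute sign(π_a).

+1

Start at x=72: 72 → 50 → 48 → 113 → 32 → 155 → 101 → … (one orbit).
π_87 has 3 disjoint cycles with lengths [119, 119, 1] on {0,…,238}.
3 cycles on 239: each ℓ→(−1)^(ℓ−1), product (−1)^236 = +1.
The Jacobi symbol (87|239) = +1 (Zolotarev) agrees.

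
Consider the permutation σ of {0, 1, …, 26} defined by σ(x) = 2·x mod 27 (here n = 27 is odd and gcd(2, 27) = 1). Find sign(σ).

Trace 19: π^k(19) = [19, 11, 22, 17, 7, 14, 1] for k=0..6.
4 cycles of lengths [18, 6, 2, 1].
4 cycles on 27: each ℓ→(−1)^(ℓ−1), product (−1)^23 = -1.

-1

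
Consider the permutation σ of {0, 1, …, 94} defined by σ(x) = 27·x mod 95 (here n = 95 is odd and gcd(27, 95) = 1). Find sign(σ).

Trace 27: π^k(27) = [27, 64, 18, 11, 12, 39, 8] for k=0..6.
Cycle lengths of π_27 on ℤ/95ℤ: [12, 12, 12, 12, 12, 12, 6, 6, 6, 4, 1]; 11 cycles in total.
95 − 11 = 84 transpositions; sign(π) = (−1)^84 = +1.
(27|95)_J = +1 (Zolotarev's lemma cross-check).

+1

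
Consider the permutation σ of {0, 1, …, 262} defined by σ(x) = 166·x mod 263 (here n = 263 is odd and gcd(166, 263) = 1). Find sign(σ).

Start at x=196: 196 → 187 → 8 → 13 → 54 → 22 → 233 → … (one orbit).
Cycle type of π: 131×2 + 1; total 3 cycles.
Σ(ℓ_i−1) = 263−3 = 260; sign = (−1)^260 = +1.
The Jacobi symbol (166|263) = +1 (Zolotarev) agrees.

+1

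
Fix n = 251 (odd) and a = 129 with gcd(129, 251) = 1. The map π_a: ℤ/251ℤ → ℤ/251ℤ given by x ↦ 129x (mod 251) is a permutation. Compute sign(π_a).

-1

Start at x=243: 243 → 223 → 153 → 159 → 180 → 128 → 197 → … (one orbit).
Cycle lengths of π_129 on ℤ/251ℤ: [250, 1]; 2 cycles in total.
Σ(ℓ_i−1) = 251−2 = 249; sign = (−1)^249 = -1.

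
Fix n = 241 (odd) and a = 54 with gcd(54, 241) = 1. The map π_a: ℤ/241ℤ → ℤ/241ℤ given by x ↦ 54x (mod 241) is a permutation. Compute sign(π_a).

+1

Start at x=98: 98 → 231 → 183 → 1 → 54 → 24 → 91 → … (one orbit).
Decompose π into cycles: lengths [15, 15, 15, 15, 15, 15, 15, 15, 15, 15, 15, 15, 15, 15, 15, 15, 1] (17 cycles, including the fixed point 0).
n − c = 241 − 17 = 224; sign = (−1)^224 = +1.
(54|241)_J = +1 (Zolotarev's lemma cross-check).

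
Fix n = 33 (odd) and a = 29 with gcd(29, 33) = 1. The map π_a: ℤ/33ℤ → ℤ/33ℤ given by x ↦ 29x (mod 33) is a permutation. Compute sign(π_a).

Trace 31: π^k(31) = [31, 8, 1, 29, 16, 2, 25] for k=0..6.
Decompose π into cycles: lengths [10, 10, 10, 2, 1] (5 cycles, including the fixed point 0).
With 5 cycles on 33 points, sign = (−1)^{33−5} = +1.

+1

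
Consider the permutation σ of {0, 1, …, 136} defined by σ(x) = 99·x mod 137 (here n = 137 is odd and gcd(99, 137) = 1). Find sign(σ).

Start at x=65: 65 → 133 → 15 → 115 → 14 → 16 → 77 → … (one orbit).
Decompose π into cycles: lengths [34, 34, 34, 34, 1] (5 cycles, including the fixed point 0).
5 cycles on 137: each ℓ→(−1)^(ℓ−1), product (−1)^132 = +1.
The Jacobi symbol (99|137) = +1 (Zolotarev) agrees.

+1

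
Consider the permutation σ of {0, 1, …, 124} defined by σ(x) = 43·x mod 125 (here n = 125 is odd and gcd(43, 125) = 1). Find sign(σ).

-1

Start at x=74: 74 → 57 → 76 → 18 → 24 → 32 → 1 → … (one orbit).
π_43 has 12 disjoint cycles with lengths [20, 20, 20, 20, 20, 4, 4, 4, 4, 4, 4, 1] on {0,…,124}.
sign(π) = (−1)^{n − #cycles} = (−1)^{125−12} = (−1)^113 = -1.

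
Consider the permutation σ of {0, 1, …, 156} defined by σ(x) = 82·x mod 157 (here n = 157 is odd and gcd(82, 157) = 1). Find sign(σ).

Trace 49: π^k(49) = [49, 93, 90, 1, 82, 130, 141] for k=0..6.
The orbit structure of x ↦ 82x mod 157: 7 orbits of sizes [26, 26, 26, 26, 26, 26, 1].
n − c = 157 − 7 = 150; sign = (−1)^150 = +1.

+1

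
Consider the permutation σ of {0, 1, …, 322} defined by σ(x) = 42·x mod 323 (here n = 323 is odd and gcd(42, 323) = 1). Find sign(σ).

+1

Orbit of 229 under x↦42x: [229, 251, 206, 254, 9, 55, 49]… (length divides ord_323(42)).
9 cycles of lengths [72, 72, 72, 72, 9, 9, 8, 8, 1].
n − c = 323 − 9 = 314; sign = (−1)^314 = +1.
Via Zolotarev, sign(π_{42}) = (42|323) = +1.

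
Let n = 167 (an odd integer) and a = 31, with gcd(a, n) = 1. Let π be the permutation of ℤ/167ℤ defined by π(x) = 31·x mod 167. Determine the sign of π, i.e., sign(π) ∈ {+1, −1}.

+1

Start at x=75: 75 → 154 → 98 → 32 → 157 → 24 → 76 → … (one orbit).
The orbit structure of x ↦ 31x mod 167: 3 orbits of sizes [83, 83, 1].
3 cycles on 167: each ℓ→(−1)^(ℓ−1), product (−1)^164 = +1.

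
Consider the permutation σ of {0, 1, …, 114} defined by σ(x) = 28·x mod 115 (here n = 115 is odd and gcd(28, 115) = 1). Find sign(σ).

+1

Orbit of 31 under x↦28x: [31, 63, 39, 57, 101, 68, 64]… (length divides ord_115(28)).
π_28 has 5 disjoint cycles with lengths [44, 44, 22, 4, 1] on {0,…,114}.
sign(π) = (−1)^{n − #cycles} = (−1)^{115−5} = (−1)^110 = +1.
(28|115)_J = +1 (Zolotarev's lemma cross-check).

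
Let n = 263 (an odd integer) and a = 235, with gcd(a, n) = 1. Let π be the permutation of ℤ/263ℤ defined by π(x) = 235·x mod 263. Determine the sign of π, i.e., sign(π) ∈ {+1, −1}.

Start at x=13: 13 → 162 → 198 → 242 → 62 → 105 → 216 → … (one orbit).
The orbit structure of x ↦ 235x mod 263: 3 orbits of sizes [131, 131, 1].
sign(π) = (−1)^{n − #cycles} = (−1)^{263−3} = (−1)^260 = +1.
Via Zolotarev, sign(π_{235}) = (235|263) = +1.

+1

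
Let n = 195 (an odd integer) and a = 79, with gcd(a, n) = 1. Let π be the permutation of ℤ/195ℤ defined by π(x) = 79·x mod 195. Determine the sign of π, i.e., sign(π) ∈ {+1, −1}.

Orbit of 79 under x↦79x: [79, 1]… (length divides ord_195(79)).
117 cycles of lengths [2, 2, 2, 2, 2, 2, 2, 2, 2, 2, 2, 2, 2, 2, 2, 2, 2, 2, 2, 2, 2, 2, 2, 2, 2, 2, 2, 2, 2, 2, 2, 2, 2, 2, 2, 2, 2, 2, 2, 2, 2, 2, 2, 2, 2, 2, 2, 2, 2, 2, 2, 2, 2, 2, 2, 2, 2, 2, 2, 2, 2, 2, 2, 2, 2, 2, 2, 2, 2, 2, 2, 2, 2, 2, 2, 2, 2, 2, 1, 1, 1, 1, 1, 1, 1, 1, 1, 1, 1, 1, 1, 1, 1, 1, 1, 1, 1, 1, 1, 1, 1, 1, 1, 1, 1, 1, 1, 1, 1, 1, 1, 1, 1, 1, 1, 1, 1].
With 117 cycles on 195 points, sign = (−1)^{195−117} = +1.
The Jacobi symbol (79|195) = +1 (Zolotarev) agrees.

+1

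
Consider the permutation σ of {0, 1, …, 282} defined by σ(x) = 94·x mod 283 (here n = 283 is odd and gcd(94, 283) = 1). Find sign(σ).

+1

Orbit of 236 under x↦94x: [236, 110, 152, 138, 237, 204, 215]… (length divides ord_283(94)).
Cycle type of π: 141×2 + 1; total 3 cycles.
sign(π) = (−1)^{n − #cycles} = (−1)^{283−3} = (−1)^280 = +1.
Check: (94/283) = +1 by Zolotarev.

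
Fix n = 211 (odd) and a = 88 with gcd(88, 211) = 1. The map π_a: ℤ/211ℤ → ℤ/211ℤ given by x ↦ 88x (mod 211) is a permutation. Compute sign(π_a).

-1

Start at x=58: 58 → 40 → 144 → 12 → 1 → 88 → 148 → … (one orbit).
Decompose π into cycles: lengths [14, 14, 14, 14, 14, 14, 14, 14, 14, 14, 14, 14, 14, 14, 14, 1] (16 cycles, including the fixed point 0).
16 cycles on 211: each ℓ→(−1)^(ℓ−1), product (−1)^195 = -1.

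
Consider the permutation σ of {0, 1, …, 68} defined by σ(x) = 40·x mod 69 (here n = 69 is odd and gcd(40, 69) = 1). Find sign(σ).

-1

Trace 58: π^k(58) = [58, 43, 64, 7, 4, 22, 52] for k=0..6.
Cycle type of π: 22×3 + 1×3; total 6 cycles.
With 6 cycles on 69 points, sign = (−1)^{69−6} = -1.
Check: (40/69) = -1 by Zolotarev.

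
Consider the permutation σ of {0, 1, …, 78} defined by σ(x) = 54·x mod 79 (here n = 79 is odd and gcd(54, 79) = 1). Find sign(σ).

-1

Trace 33: π^k(33) = [33, 44, 6, 8, 37, 23, 57] for k=0..6.
Decompose π into cycles: lengths [78, 1] (2 cycles, including the fixed point 0).
Σ(ℓ_i−1) = 79−2 = 77; sign = (−1)^77 = -1.
Zolotarev: (54|79) = -1, matching the cycle-count sign.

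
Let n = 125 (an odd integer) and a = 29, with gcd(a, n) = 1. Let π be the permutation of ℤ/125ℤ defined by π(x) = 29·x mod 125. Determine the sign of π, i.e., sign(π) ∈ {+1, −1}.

Start at x=59: 59 → 86 → 119 → 76 → 79 → 41 → 64 → … (one orbit).
Cycle type of π: 50×2 + 10×2 + 2×2 + 1; total 7 cycles.
125 − 7 = 118 transpositions; sign(π) = (−1)^118 = +1.
The Jacobi symbol (29|125) = +1 (Zolotarev) agrees.

+1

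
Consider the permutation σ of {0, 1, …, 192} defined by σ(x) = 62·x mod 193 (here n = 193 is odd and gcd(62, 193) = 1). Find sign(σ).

+1

Orbit of 28 under x↦62x: [28, 192, 131, 16, 27, 130, 147]… (length divides ord_193(62)).
Decompose π into cycles: lengths [48, 48, 48, 48, 1] (5 cycles, including the fixed point 0).
With 5 cycles on 193 points, sign = (−1)^{193−5} = +1.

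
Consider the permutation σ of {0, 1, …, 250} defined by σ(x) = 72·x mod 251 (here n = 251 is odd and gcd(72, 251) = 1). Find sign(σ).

-1

Orbit of 162 under x↦72x: [162, 118, 213, 25, 43, 84, 24]… (length divides ord_251(72)).
Cycle lengths of π_72 on ℤ/251ℤ: [250, 1]; 2 cycles in total.
Σ(ℓ_i−1) = 251−2 = 249; sign = (−1)^249 = -1.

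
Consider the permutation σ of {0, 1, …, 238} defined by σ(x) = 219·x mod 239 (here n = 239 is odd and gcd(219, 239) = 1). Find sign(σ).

-1

Trace 131: π^k(131) = [131, 9, 59, 15, 178, 25, 217] for k=0..6.
Cycle lengths of π_219 on ℤ/239ℤ: [238, 1]; 2 cycles in total.
With 2 cycles on 239 points, sign = (−1)^{239−2} = -1.
Zolotarev: (219|239) = -1, matching the cycle-count sign.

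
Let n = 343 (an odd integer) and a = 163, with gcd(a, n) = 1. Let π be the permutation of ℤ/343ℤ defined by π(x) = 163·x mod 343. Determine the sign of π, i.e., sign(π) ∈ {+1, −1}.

Start at x=186: 186 → 134 → 233 → 249 → 113 → 240 → 18 → … (one orbit).
7 cycles of lengths [147, 147, 21, 21, 3, 3, 1].
n − c = 343 − 7 = 336; sign = (−1)^336 = +1.
(163|343)_J = +1 (Zolotarev's lemma cross-check).

+1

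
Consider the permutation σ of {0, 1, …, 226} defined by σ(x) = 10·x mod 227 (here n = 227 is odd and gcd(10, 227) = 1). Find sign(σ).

+1

Orbit of 132 under x↦10x: [132, 185, 34, 113, 222, 177, 181]… (length divides ord_227(10)).
Cycle type of π: 113×2 + 1; total 3 cycles.
227 − 3 = 224 transpositions; sign(π) = (−1)^224 = +1.
(10|227)_J = +1 (Zolotarev's lemma cross-check).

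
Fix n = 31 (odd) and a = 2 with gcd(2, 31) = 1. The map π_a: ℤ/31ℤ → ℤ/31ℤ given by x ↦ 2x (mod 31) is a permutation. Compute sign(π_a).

Start at x=16: 16 → 1 → 2 → 4 → 8 → 16 (one orbit).
7 cycles of lengths [5, 5, 5, 5, 5, 5, 1].
With 7 cycles on 31 points, sign = (−1)^{31−7} = +1.
The Jacobi symbol (2|31) = +1 (Zolotarev) agrees.

+1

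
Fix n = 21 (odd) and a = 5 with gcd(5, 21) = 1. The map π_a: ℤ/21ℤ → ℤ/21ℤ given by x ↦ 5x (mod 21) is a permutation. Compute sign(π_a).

+1

Start at x=1: 1 → 5 → 4 → 20 → 16 → 17 → 1 (one orbit).
Decompose π into cycles: lengths [6, 6, 6, 2, 1] (5 cycles, including the fixed point 0).
5 cycles on 21: each ℓ→(−1)^(ℓ−1), product (−1)^16 = +1.
Zolotarev: (5|21) = +1, matching the cycle-count sign.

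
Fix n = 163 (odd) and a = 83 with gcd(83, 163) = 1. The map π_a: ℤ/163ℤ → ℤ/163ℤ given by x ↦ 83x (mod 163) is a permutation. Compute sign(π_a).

+1

Trace 53: π^k(53) = [53, 161, 160, 77, 34, 51, 158] for k=0..6.
π_83 has 3 disjoint cycles with lengths [81, 81, 1] on {0,…,162}.
3 cycles on 163: each ℓ→(−1)^(ℓ−1), product (−1)^160 = +1.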